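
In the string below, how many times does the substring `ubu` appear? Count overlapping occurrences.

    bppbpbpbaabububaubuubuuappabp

Sliding a length-3 window over the 29 characters (27 positions):
  position 12–14: ubu
  position 17–19: ubu
  position 20–22: ubu

3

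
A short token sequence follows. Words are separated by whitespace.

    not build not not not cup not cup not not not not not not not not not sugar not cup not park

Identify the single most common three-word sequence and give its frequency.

Trigram frequencies (highest first):
  not not not: 8
  not cup not: 3
  not build not: 1
  build not not: 1
  not not cup: 1
  cup not cup: 1
  … (5 more, each ≤ 1)

"not not not", 8 times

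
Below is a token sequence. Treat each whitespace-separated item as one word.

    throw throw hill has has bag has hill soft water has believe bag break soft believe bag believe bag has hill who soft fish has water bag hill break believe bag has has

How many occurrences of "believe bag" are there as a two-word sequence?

4

Scanning the 32 overlapping bigram windows for "believe bag":
  position 12–13: believe bag
  position 16–17: believe bag
  position 18–19: believe bag
  position 30–31: believe bag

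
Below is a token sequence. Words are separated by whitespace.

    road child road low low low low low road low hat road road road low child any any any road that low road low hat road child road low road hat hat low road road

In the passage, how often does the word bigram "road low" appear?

Scanning the 34 overlapping bigram windows for "road low":
  position 3–4: road low
  position 9–10: road low
  position 14–15: road low
  position 23–24: road low
  position 28–29: road low

5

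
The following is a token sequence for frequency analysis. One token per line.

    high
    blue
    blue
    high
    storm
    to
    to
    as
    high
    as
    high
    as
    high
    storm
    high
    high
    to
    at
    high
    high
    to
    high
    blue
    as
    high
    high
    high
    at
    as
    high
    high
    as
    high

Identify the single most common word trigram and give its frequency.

Trigram frequencies (highest first):
  high as high: 3
  as high as: 2
  high high to: 2
  as high high: 2
  high blue blue: 1
  blue blue high: 1
  … (20 more, each ≤ 1)

"high as high", 3 times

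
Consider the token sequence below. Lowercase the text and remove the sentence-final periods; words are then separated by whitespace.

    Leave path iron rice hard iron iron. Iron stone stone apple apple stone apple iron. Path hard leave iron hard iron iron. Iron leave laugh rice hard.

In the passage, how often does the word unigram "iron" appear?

9

Scanning the 27 tokens for "iron":
  position 3: iron
  position 6: iron
  position 7: iron
  position 8: iron
  position 15: iron
  position 19: iron
  position 21: iron
  position 22: iron
  position 23: iron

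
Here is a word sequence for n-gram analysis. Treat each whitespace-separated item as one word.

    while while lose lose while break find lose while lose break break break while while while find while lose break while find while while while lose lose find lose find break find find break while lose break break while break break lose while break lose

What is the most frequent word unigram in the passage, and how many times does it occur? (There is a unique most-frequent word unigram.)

Unigram frequencies (highest first):
  while: 15
  break: 12
  lose: 11
  find: 7

"while", 15 times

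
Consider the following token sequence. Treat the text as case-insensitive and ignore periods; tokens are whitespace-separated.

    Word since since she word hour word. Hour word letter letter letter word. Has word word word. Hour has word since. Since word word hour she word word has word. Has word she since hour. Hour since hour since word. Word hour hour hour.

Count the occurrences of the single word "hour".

Scanning the 44 tokens for "hour":
  position 6: hour
  position 8: hour
  position 18: hour
  position 25: hour
  position 35: hour
  position 36: hour
  position 38: hour
  position 42: hour
  position 43: hour
  position 44: hour

10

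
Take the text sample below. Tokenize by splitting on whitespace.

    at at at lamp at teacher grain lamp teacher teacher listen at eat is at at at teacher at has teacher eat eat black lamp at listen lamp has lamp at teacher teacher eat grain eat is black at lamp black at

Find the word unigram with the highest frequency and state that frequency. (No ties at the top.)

Unigram frequencies (highest first):
  at: 13
  teacher: 7
  lamp: 6
  eat: 5
  black: 3
  grain: 2
  … (3 more, each ≤ 2)

"at", 13 times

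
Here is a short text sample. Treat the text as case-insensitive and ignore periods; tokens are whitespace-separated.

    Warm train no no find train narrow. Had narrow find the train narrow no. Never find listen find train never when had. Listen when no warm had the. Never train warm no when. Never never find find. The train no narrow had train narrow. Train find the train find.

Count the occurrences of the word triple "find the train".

3

Scanning the 47 overlapping trigram windows for "find the train":
  position 10–12: find the train
  position 37–39: find the train
  position 46–48: find the train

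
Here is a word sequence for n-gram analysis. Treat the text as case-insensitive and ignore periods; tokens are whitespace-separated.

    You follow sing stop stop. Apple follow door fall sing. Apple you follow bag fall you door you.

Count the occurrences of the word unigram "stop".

Scanning the 18 tokens for "stop":
  position 4: stop
  position 5: stop

2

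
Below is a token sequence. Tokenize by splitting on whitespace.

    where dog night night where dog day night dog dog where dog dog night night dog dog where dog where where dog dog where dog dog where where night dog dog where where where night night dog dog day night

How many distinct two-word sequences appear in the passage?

11

40 tokens → 39 bigram windows in total.
Repeated bigrams (each contributes count−1 duplicates):
  dog dog: 7
  dog where: 6
  where dog: 6
  night dog: 4
  where where: 4
  night night: 3
  day night: 2
  dog day: 2
  … (2 more repeated)
28 duplicate windows → 39 − 28 = 11 distinct.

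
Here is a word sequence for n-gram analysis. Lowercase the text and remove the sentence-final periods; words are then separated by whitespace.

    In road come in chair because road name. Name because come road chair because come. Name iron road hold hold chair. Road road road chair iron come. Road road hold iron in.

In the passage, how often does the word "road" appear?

9

Scanning the 32 tokens for "road":
  position 2: road
  position 7: road
  position 12: road
  position 18: road
  position 22: road
  position 23: road
  position 24: road
  position 28: road
  position 29: road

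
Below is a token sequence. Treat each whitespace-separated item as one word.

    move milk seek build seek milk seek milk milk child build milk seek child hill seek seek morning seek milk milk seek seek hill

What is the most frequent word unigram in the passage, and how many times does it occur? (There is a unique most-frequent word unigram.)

Unigram frequencies (highest first):
  seek: 9
  milk: 7
  build: 2
  child: 2
  hill: 2
  move: 1
  … (1 more, each ≤ 1)

"seek", 9 times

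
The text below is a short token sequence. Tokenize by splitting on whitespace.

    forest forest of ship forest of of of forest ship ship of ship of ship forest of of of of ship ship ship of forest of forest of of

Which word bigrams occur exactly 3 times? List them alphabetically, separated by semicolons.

Bigram counts meeting the condition (exactly 3 times):
  of forest: 3
  ship of: 3
  ship ship: 3

of forest; ship of; ship ship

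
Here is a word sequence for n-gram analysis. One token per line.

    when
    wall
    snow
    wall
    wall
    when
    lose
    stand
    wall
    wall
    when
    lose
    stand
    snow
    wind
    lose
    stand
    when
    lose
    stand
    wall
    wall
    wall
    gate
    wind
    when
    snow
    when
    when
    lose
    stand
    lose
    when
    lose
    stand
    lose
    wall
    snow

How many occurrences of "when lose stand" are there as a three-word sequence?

Scanning the 36 overlapping trigram windows for "when lose stand":
  position 6–8: when lose stand
  position 11–13: when lose stand
  position 18–20: when lose stand
  position 29–31: when lose stand
  position 33–35: when lose stand

5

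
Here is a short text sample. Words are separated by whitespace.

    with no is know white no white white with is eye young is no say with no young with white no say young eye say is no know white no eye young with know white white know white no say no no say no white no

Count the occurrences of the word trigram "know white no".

Scanning the 44 overlapping trigram windows for "know white no":
  position 4–6: know white no
  position 28–30: know white no
  position 37–39: know white no

3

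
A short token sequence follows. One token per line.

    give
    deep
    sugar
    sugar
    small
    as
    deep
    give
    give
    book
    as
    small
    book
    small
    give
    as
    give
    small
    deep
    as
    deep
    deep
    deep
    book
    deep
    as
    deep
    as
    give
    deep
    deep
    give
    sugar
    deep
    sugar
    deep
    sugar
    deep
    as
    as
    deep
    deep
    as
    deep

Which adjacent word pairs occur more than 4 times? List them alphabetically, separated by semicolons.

as deep; deep as

Bigram counts meeting the condition (more than 4 times):
  as deep: 5
  deep as: 5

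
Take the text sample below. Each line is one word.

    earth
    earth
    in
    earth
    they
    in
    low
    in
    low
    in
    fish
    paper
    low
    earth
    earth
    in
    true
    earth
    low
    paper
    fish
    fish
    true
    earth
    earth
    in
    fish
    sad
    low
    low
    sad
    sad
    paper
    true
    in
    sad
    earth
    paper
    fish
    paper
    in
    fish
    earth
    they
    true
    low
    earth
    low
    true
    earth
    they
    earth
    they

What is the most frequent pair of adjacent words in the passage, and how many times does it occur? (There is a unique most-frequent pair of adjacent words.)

"earth they", 4 times

Bigram frequencies (highest first):
  earth they: 4
  earth earth: 3
  earth in: 3
  in fish: 3
  true earth: 3
  in low: 2
  … (29 more, each ≤ 2)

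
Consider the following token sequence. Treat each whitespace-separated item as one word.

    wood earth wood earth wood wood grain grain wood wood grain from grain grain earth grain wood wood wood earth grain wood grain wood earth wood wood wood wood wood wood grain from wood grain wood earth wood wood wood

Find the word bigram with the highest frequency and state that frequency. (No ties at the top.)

Bigram frequencies (highest first):
  wood wood: 11
  wood earth: 5
  wood grain: 5
  grain wood: 5
  earth wood: 4
  grain grain: 2
  … (5 more, each ≤ 2)

"wood wood", 11 times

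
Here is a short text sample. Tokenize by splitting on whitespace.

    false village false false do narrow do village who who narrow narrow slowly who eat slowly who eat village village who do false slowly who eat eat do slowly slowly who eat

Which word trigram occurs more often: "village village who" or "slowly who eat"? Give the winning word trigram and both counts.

"village village who": 1 occurrence
"slowly who eat": 4 occurrences

"slowly who eat" (4 vs 1)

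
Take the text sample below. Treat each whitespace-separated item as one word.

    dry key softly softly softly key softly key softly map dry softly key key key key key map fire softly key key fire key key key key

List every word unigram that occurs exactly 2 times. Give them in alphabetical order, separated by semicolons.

dry; fire; map

Unigram counts meeting the condition (exactly 2 times):
  dry: 2
  fire: 2
  map: 2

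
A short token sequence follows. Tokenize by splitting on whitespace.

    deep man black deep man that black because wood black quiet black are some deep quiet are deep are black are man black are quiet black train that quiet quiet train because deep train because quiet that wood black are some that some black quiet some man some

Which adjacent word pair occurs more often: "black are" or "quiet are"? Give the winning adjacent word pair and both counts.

"black are": 4 occurrences
"quiet are": 1 occurrence

"black are" (4 vs 1)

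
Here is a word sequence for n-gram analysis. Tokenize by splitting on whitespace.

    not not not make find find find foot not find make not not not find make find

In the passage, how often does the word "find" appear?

Scanning the 17 tokens for "find":
  position 5: find
  position 6: find
  position 7: find
  position 10: find
  position 15: find
  position 17: find

6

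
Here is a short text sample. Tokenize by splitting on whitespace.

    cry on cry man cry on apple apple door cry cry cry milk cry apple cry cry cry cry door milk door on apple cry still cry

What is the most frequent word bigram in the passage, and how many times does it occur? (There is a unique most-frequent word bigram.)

"cry cry", 5 times

Bigram frequencies (highest first):
  cry cry: 5
  cry on: 2
  on apple: 2
  apple cry: 2
  on cry: 1
  cry man: 1
  … (13 more, each ≤ 1)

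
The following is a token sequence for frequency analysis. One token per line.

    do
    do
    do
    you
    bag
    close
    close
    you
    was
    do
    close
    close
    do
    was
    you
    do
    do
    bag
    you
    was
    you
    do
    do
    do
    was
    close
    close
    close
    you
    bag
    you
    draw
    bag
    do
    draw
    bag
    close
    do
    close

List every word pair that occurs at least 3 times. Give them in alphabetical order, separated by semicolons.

Bigram counts meeting the condition (at least 3 times):
  close close: 4
  do do: 5

close close; do do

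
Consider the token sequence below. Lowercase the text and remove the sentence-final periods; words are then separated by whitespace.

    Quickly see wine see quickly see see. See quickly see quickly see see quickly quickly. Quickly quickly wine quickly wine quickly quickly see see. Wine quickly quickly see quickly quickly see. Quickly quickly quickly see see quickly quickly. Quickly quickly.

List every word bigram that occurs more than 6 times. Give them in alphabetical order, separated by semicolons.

Bigram counts meeting the condition (more than 6 times):
  quickly quickly: 11
  quickly see: 8
  see quickly: 7

quickly quickly; quickly see; see quickly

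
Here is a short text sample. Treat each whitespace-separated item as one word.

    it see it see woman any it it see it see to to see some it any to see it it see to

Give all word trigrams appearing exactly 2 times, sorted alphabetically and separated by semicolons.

Trigram counts meeting the condition (exactly 2 times):
  it it see: 2
  it see it: 2
  it see to: 2
  see it see: 2

it it see; it see it; it see to; see it see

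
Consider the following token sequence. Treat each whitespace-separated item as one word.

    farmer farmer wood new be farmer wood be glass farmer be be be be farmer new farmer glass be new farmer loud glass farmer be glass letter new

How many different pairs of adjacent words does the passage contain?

19

28 tokens → 27 bigram windows in total.
Repeated bigrams (each contributes count−1 duplicates):
  be be: 3
  be farmer: 2
  be glass: 2
  farmer be: 2
  farmer wood: 2
  glass farmer: 2
  new farmer: 2
8 duplicate windows → 27 − 8 = 19 distinct.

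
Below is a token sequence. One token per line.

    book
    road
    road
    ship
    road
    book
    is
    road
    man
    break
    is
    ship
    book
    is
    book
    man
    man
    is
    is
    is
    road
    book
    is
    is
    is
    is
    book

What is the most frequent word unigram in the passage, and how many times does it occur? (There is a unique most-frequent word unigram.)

Unigram frequencies (highest first):
  is: 10
  book: 6
  road: 5
  man: 3
  ship: 2
  break: 1

"is", 10 times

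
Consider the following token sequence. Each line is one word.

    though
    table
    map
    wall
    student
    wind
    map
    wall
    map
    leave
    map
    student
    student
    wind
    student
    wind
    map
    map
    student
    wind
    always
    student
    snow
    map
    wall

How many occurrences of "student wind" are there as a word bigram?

Scanning the 24 overlapping bigram windows for "student wind":
  position 5–6: student wind
  position 13–14: student wind
  position 15–16: student wind
  position 19–20: student wind

4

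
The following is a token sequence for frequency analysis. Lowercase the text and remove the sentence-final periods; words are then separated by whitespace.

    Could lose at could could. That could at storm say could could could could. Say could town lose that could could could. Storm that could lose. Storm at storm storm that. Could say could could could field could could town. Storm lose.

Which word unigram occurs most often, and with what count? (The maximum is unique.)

"could", 19 times

Unigram frequencies (highest first):
  could: 19
  storm: 6
  lose: 4
  that: 4
  at: 3
  say: 3
  … (2 more, each ≤ 2)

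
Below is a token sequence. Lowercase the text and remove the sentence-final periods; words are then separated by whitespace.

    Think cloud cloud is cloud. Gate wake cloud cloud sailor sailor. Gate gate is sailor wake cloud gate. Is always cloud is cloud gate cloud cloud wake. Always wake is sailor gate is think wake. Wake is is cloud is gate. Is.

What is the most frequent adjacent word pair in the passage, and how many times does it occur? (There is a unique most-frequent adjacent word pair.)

Bigram frequencies (highest first):
  gate is: 4
  cloud cloud: 3
  cloud is: 3
  is cloud: 3
  cloud gate: 3
  wake cloud: 2
  … (20 more, each ≤ 2)

"gate is", 4 times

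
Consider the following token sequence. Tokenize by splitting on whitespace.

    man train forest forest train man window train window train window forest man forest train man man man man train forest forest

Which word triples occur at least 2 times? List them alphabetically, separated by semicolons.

forest train man; man man man; man train forest; train forest forest; window train window

Trigram counts meeting the condition (at least 2 times):
  forest train man: 2
  man man man: 2
  man train forest: 2
  train forest forest: 2
  window train window: 2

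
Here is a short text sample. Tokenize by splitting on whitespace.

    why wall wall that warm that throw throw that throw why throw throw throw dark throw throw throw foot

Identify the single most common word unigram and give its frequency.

"throw", 9 times

Unigram frequencies (highest first):
  throw: 9
  that: 3
  why: 2
  wall: 2
  warm: 1
  dark: 1
  … (1 more, each ≤ 1)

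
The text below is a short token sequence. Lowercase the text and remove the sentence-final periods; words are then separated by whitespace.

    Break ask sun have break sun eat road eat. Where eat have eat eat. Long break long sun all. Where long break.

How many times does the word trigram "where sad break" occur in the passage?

Scanning the 20 overlapping trigram windows for "where sad break":
  (none found)

0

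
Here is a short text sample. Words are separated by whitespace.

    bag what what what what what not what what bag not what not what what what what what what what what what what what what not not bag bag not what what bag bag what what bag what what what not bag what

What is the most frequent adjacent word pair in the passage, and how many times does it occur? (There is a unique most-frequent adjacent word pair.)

"what what", 20 times

Bigram frequencies (highest first):
  what what: 20
  bag what: 4
  what not: 4
  not what: 4
  what bag: 3
  bag not: 2
  … (3 more, each ≤ 2)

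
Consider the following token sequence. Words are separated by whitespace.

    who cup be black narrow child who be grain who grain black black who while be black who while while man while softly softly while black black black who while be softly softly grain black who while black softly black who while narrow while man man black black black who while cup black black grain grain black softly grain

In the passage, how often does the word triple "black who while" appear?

Scanning the 57 overlapping trigram windows for "black who while":
  position 13–15: black who while
  position 17–19: black who while
  position 28–30: black who while
  position 35–37: black who while
  position 40–42: black who while
  position 49–51: black who while

6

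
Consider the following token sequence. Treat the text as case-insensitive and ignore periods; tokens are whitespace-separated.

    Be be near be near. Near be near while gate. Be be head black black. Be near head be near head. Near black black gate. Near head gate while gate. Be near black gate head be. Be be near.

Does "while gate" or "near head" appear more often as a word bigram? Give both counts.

"near head" (3 vs 2)

"while gate": 2 occurrences
"near head": 3 occurrences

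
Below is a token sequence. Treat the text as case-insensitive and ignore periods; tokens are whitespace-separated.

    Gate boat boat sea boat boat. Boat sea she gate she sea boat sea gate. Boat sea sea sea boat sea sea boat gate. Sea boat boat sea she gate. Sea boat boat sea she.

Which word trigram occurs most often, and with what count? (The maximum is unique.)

Trigram frequencies (highest first):
  boat boat sea: 4
  sea boat boat: 3
  boat sea she: 3
  sea she gate: 2
  sea boat sea: 2
  boat sea sea: 2
  … (15 more, each ≤ 2)

"boat boat sea", 4 times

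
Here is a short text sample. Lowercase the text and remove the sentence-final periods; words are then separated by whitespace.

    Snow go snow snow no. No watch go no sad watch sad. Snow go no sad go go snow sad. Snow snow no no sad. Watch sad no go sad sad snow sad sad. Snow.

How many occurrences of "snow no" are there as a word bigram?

2

Scanning the 34 overlapping bigram windows for "snow no":
  position 4–5: snow no
  position 22–23: snow no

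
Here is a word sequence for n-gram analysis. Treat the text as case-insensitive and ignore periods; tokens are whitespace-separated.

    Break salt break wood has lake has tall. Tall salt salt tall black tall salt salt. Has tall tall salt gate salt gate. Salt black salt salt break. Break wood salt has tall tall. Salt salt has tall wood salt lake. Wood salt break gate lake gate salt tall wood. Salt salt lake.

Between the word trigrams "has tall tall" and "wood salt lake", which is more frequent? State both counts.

"has tall tall" (3 vs 1)

"has tall tall": 3 occurrences
"wood salt lake": 1 occurrence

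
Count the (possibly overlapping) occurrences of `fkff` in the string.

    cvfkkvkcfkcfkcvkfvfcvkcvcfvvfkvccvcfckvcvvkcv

0

Sliding a length-4 window over the 45 characters (42 positions):
  (no match at any position)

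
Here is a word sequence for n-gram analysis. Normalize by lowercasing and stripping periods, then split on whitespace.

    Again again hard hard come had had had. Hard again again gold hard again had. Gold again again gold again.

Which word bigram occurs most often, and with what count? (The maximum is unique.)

"again again", 3 times

Bigram frequencies (highest first):
  again again: 3
  had had: 2
  hard again: 2
  again gold: 2
  gold again: 2
  again hard: 1
  … (7 more, each ≤ 1)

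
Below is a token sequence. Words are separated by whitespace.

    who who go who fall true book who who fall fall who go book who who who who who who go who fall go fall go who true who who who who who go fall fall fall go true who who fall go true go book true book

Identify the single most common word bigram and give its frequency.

Bigram frequencies (highest first):
  who who: 12
  who go: 4
  who fall: 4
  fall go: 4
  go who: 3
  fall fall: 3
  … (11 more, each ≤ 2)

"who who", 12 times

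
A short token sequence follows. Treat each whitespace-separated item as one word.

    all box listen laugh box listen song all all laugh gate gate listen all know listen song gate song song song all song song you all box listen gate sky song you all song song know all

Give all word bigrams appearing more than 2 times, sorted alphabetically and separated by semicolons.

Bigram counts meeting the condition (more than 2 times):
  box listen: 3
  song song: 4

box listen; song song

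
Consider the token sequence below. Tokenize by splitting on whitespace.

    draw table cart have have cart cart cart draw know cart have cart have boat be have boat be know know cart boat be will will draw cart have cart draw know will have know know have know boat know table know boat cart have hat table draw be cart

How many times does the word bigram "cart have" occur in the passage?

5

Scanning the 49 overlapping bigram windows for "cart have":
  position 3–4: cart have
  position 11–12: cart have
  position 13–14: cart have
  position 28–29: cart have
  position 44–45: cart have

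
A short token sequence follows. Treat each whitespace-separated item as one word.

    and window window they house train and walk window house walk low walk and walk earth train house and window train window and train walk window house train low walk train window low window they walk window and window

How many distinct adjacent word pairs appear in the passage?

27

39 tokens → 38 bigram windows in total.
Repeated bigrams (each contributes count−1 duplicates):
  and window: 3
  walk window: 3
  and walk: 2
  house train: 2
  low walk: 2
  train window: 2
  window and: 2
  window house: 2
  … (1 more repeated)
11 duplicate windows → 38 − 11 = 27 distinct.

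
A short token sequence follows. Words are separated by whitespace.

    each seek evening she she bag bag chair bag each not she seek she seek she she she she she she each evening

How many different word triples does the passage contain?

23 tokens → 21 trigram windows in total.
Repeated trigrams (each contributes count−1 duplicates):
  she she she: 4
  she seek she: 2
4 duplicate windows → 21 − 4 = 17 distinct.

17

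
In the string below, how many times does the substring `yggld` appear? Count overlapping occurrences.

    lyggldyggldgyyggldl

3

Sliding a length-5 window over the 19 characters (15 positions):
  position 2–6: yggld
  position 7–11: yggld
  position 14–18: yggld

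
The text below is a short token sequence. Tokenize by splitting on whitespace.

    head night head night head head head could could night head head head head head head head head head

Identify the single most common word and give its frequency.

"head", 14 times

Unigram frequencies (highest first):
  head: 14
  night: 3
  could: 2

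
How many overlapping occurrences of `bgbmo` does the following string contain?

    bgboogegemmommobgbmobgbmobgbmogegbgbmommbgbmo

Sliding a length-5 window over the 45 characters (41 positions):
  position 16–20: bgbmo
  position 21–25: bgbmo
  position 26–30: bgbmo
  position 34–38: bgbmo
  position 41–45: bgbmo

5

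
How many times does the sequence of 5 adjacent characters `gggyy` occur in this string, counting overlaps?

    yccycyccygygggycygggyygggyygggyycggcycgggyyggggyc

Sliding a length-5 window over the 49 characters (45 positions):
  position 18–22: gggyy
  position 23–27: gggyy
  position 28–32: gggyy
  position 39–43: gggyy

4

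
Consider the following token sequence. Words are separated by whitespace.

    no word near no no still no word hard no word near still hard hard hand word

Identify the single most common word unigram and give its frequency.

Unigram frequencies (highest first):
  no: 5
  word: 4
  hard: 3
  near: 2
  still: 2
  hand: 1

"no", 5 times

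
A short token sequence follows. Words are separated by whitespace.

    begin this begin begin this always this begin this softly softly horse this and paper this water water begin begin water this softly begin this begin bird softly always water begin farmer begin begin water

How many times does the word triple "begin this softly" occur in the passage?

1

Scanning the 33 overlapping trigram windows for "begin this softly":
  position 8–10: begin this softly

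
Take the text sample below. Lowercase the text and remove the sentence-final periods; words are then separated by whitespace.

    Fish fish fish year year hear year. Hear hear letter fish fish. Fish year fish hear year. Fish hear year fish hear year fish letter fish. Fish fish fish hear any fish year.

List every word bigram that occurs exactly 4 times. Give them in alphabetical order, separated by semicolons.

Bigram counts meeting the condition (exactly 4 times):
  fish hear: 4
  hear year: 4
  year fish: 4

fish hear; hear year; year fish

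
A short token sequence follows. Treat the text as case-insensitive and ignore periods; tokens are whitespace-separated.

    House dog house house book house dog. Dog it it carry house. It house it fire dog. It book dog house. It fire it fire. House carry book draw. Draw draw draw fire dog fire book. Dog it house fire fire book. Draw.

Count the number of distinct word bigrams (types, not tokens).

43 tokens → 42 bigram windows in total.
Repeated bigrams (each contributes count−1 duplicates):
  dog it: 3
  draw draw: 3
  house it: 3
  it fire: 3
  book dog: 2
  book draw: 2
  dog house: 2
  fire book: 2
  … (3 more repeated)
15 duplicate windows → 42 − 15 = 27 distinct.

27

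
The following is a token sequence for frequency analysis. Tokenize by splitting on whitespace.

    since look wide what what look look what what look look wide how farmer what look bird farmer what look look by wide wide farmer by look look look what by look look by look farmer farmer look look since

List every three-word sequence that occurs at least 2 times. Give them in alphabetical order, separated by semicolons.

Trigram counts meeting the condition (at least 2 times):
  by look look: 2
  farmer what look: 2
  look look by: 2
  look look what: 2
  what look look: 3
  what what look: 2

by look look; farmer what look; look look by; look look what; what look look; what what look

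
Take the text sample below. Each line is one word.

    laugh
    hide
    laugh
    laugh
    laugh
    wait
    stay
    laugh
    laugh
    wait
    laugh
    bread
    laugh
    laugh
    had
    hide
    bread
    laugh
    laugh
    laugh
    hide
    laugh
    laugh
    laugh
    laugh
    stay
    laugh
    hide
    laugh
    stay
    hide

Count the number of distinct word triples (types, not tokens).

31 tokens → 29 trigram windows in total.
Repeated trigrams (each contributes count−1 duplicates):
  laugh laugh laugh: 4
  laugh hide laugh: 3
  bread laugh laugh: 2
  hide laugh laugh: 2
  laugh laugh wait: 2
8 duplicate windows → 29 − 8 = 21 distinct.

21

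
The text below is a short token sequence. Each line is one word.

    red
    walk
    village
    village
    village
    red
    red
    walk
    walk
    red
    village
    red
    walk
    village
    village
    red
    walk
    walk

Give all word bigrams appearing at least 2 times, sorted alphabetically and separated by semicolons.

Bigram counts meeting the condition (at least 2 times):
  red walk: 4
  village red: 3
  village village: 3
  walk village: 2
  walk walk: 2

red walk; village red; village village; walk village; walk walk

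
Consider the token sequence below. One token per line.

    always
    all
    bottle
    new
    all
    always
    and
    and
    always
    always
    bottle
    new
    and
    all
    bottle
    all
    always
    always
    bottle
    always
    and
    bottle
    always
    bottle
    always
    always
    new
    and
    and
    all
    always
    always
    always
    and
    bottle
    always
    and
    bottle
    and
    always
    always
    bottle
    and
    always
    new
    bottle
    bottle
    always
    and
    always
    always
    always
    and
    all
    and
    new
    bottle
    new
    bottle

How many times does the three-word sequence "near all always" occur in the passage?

0

Scanning the 57 overlapping trigram windows for "near all always":
  (none found)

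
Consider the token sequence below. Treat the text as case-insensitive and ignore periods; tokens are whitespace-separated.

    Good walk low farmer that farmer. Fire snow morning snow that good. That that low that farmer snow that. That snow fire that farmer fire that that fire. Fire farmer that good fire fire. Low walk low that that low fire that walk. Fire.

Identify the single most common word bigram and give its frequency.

Bigram frequencies (highest first):
  that that: 4
  that farmer: 3
  fire that: 3
  walk low: 2
  farmer that: 2
  farmer fire: 2
  … (22 more, each ≤ 2)

"that that", 4 times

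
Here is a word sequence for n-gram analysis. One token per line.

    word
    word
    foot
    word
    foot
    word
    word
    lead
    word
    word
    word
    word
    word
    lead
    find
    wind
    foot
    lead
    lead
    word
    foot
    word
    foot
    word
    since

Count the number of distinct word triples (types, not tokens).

16

25 tokens → 23 trigram windows in total.
Repeated trigrams (each contributes count−1 duplicates):
  word foot word: 4
  word word word: 3
  foot word foot: 2
  word word lead: 2
7 duplicate windows → 23 − 7 = 16 distinct.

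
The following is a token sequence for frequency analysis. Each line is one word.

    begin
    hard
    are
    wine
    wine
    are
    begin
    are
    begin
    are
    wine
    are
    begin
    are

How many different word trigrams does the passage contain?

14 tokens → 12 trigram windows in total.
Repeated trigrams (each contributes count−1 duplicates):
  are begin are: 3
  wine are begin: 2
3 duplicate windows → 12 − 3 = 9 distinct.

9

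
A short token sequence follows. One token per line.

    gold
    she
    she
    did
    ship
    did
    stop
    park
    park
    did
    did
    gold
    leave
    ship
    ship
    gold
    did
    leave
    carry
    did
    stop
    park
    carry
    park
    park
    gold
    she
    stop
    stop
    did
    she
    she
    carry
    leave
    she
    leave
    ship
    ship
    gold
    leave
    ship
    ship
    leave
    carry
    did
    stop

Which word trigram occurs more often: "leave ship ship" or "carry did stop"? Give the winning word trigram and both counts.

"leave ship ship": 3 occurrences
"carry did stop": 2 occurrences

"leave ship ship" (3 vs 2)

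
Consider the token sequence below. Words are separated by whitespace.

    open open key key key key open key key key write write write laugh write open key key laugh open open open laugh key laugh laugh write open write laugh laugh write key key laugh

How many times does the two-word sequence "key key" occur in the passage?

Scanning the 34 overlapping bigram windows for "key key":
  position 3–4: key key
  position 4–5: key key
  position 5–6: key key
  position 8–9: key key
  position 9–10: key key
  position 17–18: key key
  position 33–34: key key

7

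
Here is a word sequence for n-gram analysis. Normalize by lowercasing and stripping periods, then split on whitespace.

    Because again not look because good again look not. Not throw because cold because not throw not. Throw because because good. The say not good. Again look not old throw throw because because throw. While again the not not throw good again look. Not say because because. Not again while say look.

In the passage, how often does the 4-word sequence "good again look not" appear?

3

Scanning the 49 overlapping 4-gram windows for "good again look not":
  position 6–9: good again look not
  position 25–28: good again look not
  position 41–44: good again look not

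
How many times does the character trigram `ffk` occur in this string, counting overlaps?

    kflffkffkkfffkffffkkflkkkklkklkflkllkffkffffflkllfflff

Sliding a length-3 window over the 54 characters (52 positions):
  position 4–6: ffk
  position 7–9: ffk
  position 12–14: ffk
  position 17–19: ffk
  position 38–40: ffk

5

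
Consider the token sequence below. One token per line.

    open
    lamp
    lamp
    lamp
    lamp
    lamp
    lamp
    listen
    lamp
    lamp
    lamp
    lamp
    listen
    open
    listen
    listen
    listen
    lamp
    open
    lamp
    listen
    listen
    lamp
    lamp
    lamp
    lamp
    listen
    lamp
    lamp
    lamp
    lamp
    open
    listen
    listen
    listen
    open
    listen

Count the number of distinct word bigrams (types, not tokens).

8

37 tokens → 36 bigram windows in total.
Repeated bigrams (each contributes count−1 duplicates):
  lamp lamp: 14
  listen listen: 5
  lamp listen: 4
  listen lamp: 4
  open listen: 3
  lamp open: 2
  listen open: 2
  open lamp: 2
28 duplicate windows → 36 − 28 = 8 distinct.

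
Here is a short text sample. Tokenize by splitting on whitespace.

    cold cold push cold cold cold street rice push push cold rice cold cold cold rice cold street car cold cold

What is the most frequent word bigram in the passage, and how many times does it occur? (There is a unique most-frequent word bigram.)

"cold cold", 6 times

Bigram frequencies (highest first):
  cold cold: 6
  push cold: 2
  cold street: 2
  cold rice: 2
  rice cold: 2
  cold push: 1
  … (5 more, each ≤ 1)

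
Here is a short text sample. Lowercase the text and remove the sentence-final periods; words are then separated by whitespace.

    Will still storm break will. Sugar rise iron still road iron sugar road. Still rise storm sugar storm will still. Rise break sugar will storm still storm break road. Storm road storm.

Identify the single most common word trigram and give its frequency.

Trigram frequencies (highest first):
  still storm break: 2
  will still storm: 1
  storm break will: 1
  break will sugar: 1
  will sugar rise: 1
  sugar rise iron: 1
  … (23 more, each ≤ 1)

"still storm break", 2 times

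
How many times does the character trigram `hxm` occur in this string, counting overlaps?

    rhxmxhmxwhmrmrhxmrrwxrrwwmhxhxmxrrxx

3

Sliding a length-3 window over the 36 characters (34 positions):
  position 2–4: hxm
  position 15–17: hxm
  position 29–31: hxm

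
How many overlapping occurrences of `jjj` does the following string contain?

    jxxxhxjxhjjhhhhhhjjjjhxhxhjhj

2

Sliding a length-3 window over the 29 characters (27 positions):
  position 18–20: jjj
  position 19–21: jjj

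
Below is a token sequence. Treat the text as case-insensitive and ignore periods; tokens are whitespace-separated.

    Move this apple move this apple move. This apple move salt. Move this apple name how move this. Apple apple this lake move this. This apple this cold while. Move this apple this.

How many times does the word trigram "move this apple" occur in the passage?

Scanning the 31 overlapping trigram windows for "move this apple":
  position 1–3: move this apple
  position 4–6: move this apple
  position 7–9: move this apple
  position 12–14: move this apple
  position 17–19: move this apple
  position 30–32: move this apple

6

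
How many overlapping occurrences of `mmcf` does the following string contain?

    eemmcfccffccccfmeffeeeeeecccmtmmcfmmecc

2

Sliding a length-4 window over the 39 characters (36 positions):
  position 3–6: mmcf
  position 31–34: mmcf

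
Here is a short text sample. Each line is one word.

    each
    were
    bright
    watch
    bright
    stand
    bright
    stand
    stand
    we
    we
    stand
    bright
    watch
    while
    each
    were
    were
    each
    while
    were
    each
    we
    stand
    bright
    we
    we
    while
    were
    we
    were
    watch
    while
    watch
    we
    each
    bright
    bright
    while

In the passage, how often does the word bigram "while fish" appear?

0

Scanning the 38 overlapping bigram windows for "while fish":
  (none found)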